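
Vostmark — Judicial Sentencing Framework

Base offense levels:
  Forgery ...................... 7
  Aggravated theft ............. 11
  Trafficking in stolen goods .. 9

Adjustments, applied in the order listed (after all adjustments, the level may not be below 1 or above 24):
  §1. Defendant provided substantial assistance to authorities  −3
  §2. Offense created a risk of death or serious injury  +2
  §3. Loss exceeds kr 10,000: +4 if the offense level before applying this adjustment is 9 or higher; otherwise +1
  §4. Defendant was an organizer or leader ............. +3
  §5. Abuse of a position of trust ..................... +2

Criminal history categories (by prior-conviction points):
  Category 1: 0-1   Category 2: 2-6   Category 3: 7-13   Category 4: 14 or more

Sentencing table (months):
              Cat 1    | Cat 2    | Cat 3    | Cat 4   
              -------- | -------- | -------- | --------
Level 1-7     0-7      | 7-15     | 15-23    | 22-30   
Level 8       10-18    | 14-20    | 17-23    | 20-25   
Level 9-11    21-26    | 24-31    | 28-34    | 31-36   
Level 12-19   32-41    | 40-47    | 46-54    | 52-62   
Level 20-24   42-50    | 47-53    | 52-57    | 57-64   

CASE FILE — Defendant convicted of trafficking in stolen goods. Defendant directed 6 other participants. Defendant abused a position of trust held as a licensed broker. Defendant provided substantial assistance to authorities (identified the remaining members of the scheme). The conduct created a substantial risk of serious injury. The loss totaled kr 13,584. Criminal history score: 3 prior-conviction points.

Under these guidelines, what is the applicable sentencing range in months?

40-47 months

Base offense level for trafficking in stolen goods: 9.
§1 applies: 9 − 3 = 6.
§2 applies: 6 + 2 = 8.
§3 applies (level before this adjustment is 8 < 9, so +1): 8 + 1 = 9.
§4 applies: 9 + 3 = 12.
§5 applies: 12 + 2 = 14.
Final offense level: 14.
Criminal history: 3 prior points → Category 2 (2-6).
Level 14 falls in the 12-19 band.
Grid: Level 12-19 × Category 2 = 40-47 months.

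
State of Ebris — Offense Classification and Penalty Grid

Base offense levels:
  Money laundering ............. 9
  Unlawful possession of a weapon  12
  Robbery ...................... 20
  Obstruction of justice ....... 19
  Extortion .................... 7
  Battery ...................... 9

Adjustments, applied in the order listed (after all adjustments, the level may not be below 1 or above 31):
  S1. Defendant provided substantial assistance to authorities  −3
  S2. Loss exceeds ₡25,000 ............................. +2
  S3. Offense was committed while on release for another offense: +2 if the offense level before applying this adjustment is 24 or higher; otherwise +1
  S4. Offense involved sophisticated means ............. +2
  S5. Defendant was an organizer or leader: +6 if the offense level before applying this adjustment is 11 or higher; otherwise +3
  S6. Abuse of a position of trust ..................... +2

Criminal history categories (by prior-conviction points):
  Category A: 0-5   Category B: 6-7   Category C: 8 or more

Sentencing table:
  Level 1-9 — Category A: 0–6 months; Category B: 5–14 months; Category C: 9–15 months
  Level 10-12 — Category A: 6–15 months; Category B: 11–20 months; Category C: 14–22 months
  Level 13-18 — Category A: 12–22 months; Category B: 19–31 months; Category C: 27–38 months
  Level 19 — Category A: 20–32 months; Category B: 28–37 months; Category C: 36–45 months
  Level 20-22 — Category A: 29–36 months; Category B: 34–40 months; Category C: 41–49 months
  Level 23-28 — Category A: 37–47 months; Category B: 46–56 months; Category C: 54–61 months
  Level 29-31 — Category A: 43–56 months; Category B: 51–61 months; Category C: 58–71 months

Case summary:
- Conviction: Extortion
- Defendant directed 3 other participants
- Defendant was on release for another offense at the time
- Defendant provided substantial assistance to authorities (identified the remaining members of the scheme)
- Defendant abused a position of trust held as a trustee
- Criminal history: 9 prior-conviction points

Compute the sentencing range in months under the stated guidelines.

14-22 months

Base offense level for extortion: 7.
S1 applies: 7 − 3 = 4.
S3 applies (level before this adjustment is 4 < 24, so +1): 4 + 1 = 5.
S5 applies (level before this adjustment is 5 < 11, so +3): 5 + 3 = 8.
S6 applies: 8 + 2 = 10.
Final offense level: 10.
Criminal history: 9 prior points → Category C (8+).
Level 10 falls in the 10-12 band.
Grid: Level 10-12 × Category C = 14-22 months.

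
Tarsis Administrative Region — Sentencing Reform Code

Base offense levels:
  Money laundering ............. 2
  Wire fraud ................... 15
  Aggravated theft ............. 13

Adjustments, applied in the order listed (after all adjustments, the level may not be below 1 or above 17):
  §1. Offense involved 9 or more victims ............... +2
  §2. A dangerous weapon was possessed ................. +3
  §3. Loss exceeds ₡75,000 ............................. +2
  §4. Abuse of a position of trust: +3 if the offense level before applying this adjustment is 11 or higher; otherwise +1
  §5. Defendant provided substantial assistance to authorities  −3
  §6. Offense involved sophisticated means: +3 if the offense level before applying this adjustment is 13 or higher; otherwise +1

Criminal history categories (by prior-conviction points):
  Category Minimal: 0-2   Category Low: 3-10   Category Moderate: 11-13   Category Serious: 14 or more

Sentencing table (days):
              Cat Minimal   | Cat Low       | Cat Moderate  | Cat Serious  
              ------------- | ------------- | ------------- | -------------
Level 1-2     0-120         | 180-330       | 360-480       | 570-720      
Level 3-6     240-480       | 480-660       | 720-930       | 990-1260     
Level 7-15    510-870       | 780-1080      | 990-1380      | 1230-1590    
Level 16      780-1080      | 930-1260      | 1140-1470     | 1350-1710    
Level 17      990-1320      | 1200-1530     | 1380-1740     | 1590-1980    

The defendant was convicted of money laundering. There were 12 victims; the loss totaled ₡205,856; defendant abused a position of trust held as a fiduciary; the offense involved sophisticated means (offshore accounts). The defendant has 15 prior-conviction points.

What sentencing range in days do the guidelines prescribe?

Base offense level for money laundering: 2.
§1 applies: 2 + 2 = 4.
§3 applies: 4 + 2 = 6.
§4 applies (level before this adjustment is 6 < 11, so +1): 6 + 1 = 7.
§5 does not apply.
§6 applies (level before this adjustment is 7 < 13, so +1): 7 + 1 = 8.
Final offense level: 8.
Criminal history: 15 prior points → Category Serious (14+).
Level 8 falls in the 7-15 band.
Grid: Level 7-15 × Category Serious = 1230-1590 days.

1230-1590 days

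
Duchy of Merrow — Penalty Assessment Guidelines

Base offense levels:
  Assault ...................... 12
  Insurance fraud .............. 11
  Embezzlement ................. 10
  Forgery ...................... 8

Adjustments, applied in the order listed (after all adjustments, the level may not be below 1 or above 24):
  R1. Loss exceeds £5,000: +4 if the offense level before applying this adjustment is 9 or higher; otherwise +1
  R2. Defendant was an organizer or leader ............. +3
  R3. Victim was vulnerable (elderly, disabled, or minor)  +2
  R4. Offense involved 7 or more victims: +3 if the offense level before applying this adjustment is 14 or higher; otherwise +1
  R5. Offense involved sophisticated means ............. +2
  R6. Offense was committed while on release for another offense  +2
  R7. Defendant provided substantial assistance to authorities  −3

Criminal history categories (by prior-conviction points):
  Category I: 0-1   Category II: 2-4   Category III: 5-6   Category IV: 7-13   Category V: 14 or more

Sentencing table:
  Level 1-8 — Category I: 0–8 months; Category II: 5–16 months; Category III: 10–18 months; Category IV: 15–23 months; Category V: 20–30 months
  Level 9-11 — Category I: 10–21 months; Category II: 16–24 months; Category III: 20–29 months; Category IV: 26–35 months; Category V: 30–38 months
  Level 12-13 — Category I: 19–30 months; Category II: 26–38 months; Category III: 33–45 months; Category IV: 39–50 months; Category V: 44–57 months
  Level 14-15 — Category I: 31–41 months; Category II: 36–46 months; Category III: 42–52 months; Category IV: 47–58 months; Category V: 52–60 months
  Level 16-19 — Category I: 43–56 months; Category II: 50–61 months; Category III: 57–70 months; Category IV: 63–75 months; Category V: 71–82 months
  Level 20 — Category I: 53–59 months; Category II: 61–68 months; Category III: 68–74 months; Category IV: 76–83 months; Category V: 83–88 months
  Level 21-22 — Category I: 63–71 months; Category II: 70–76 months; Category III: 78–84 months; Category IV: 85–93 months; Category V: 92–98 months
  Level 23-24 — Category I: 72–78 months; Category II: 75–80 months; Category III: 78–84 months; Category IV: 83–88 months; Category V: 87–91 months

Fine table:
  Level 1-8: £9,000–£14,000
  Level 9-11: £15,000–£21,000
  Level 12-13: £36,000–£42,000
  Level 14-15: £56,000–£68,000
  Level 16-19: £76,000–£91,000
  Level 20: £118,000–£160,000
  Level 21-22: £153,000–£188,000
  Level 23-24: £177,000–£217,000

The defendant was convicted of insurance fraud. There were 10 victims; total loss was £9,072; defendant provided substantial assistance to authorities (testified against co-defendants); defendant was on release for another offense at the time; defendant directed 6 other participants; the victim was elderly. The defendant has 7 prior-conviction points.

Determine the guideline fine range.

£153,000–£188,000

Base offense level for insurance fraud: 11.
R1 applies (level before this adjustment is 11 ≥ 9, so +4): 11 + 4 = 15.
R2 applies: 15 + 3 = 18.
R3 applies: 18 + 2 = 20.
R4 applies (level before this adjustment is 20 ≥ 14, so +3): 20 + 3 = 23.
R6 applies: 23 + 2 = 25.
R7 applies: 25 − 3 = 22.
Final offense level: 22.
Level 22 falls in the 21-22 band.
Fine table: Level 21-22 → £153,000–£188,000.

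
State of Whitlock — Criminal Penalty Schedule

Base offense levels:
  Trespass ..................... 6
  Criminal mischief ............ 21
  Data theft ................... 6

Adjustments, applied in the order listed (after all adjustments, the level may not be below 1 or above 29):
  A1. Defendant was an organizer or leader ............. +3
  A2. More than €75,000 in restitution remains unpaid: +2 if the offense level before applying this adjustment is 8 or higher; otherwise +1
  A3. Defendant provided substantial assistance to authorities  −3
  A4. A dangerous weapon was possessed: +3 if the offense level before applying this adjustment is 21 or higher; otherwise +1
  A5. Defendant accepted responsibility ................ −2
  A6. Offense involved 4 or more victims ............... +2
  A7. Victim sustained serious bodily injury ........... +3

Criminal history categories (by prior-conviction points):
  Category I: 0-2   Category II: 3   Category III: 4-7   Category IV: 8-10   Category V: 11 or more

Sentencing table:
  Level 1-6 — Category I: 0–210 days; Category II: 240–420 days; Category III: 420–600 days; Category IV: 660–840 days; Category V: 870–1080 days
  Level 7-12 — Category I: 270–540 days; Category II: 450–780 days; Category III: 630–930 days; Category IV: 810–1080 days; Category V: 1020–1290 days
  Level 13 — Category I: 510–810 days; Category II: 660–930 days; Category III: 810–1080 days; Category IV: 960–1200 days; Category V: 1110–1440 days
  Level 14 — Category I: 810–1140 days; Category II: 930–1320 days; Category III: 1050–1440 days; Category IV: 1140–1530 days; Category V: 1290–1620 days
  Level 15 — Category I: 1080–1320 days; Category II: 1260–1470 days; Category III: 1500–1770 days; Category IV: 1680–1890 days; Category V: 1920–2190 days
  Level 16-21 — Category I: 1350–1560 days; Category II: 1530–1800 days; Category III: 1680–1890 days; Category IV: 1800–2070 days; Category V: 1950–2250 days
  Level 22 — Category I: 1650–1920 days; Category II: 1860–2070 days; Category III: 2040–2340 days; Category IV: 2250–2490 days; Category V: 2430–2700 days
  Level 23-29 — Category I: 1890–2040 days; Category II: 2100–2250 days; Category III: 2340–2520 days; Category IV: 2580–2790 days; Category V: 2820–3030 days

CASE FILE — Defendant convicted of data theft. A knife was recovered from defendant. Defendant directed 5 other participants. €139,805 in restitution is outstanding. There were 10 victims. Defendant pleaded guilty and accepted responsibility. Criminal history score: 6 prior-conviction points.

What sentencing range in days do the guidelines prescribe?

630-930 days

Base offense level for data theft: 6.
A1 applies: 6 + 3 = 9.
A2 applies (level before this adjustment is 9 ≥ 8, so +2): 9 + 2 = 11.
A3 does not apply.
A4 applies (level before this adjustment is 11 < 21, so +1): 11 + 1 = 12.
A5 applies: 12 − 2 = 10.
A6 applies: 10 + 2 = 12.
Final offense level: 12.
Criminal history: 6 prior points → Category III (4-7).
Level 12 falls in the 7-12 band.
Grid: Level 7-12 × Category III = 630-930 days.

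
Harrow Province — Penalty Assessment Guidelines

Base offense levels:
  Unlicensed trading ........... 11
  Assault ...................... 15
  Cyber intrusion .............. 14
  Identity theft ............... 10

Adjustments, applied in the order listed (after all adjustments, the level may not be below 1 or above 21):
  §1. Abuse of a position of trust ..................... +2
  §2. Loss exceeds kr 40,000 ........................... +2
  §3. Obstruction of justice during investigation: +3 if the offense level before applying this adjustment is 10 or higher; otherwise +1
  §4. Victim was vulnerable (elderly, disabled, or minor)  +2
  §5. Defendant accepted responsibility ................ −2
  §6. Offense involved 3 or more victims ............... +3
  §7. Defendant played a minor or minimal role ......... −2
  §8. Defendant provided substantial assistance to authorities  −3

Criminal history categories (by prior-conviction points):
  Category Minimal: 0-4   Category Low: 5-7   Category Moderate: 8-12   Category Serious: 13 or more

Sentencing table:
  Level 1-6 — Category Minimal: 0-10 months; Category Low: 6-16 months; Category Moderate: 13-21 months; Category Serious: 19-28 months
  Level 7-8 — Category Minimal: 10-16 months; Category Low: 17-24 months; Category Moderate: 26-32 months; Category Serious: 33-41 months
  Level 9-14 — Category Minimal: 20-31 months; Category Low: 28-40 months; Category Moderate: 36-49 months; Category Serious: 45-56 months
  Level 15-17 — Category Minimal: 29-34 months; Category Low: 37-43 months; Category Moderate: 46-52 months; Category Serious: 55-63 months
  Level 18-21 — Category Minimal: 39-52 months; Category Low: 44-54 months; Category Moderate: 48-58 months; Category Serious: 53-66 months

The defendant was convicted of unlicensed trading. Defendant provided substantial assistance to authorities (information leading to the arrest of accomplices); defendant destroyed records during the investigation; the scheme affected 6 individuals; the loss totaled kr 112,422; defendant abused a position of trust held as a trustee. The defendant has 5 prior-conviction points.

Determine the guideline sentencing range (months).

44-54 months

Base offense level for unlicensed trading: 11.
§1 applies: 11 + 2 = 13.
§2 applies: 13 + 2 = 15.
§3 applies (level before this adjustment is 15 ≥ 10, so +3): 15 + 3 = 18.
§4 does not apply.
§5 does not apply.
§6 applies: 18 + 3 = 21.
§7 does not apply.
§8 applies: 21 − 3 = 18.
Final offense level: 18.
Criminal history: 5 prior points → Category Low (5-7).
Level 18 falls in the 18-21 band.
Grid: Level 18-21 × Category Low = 44-54 months.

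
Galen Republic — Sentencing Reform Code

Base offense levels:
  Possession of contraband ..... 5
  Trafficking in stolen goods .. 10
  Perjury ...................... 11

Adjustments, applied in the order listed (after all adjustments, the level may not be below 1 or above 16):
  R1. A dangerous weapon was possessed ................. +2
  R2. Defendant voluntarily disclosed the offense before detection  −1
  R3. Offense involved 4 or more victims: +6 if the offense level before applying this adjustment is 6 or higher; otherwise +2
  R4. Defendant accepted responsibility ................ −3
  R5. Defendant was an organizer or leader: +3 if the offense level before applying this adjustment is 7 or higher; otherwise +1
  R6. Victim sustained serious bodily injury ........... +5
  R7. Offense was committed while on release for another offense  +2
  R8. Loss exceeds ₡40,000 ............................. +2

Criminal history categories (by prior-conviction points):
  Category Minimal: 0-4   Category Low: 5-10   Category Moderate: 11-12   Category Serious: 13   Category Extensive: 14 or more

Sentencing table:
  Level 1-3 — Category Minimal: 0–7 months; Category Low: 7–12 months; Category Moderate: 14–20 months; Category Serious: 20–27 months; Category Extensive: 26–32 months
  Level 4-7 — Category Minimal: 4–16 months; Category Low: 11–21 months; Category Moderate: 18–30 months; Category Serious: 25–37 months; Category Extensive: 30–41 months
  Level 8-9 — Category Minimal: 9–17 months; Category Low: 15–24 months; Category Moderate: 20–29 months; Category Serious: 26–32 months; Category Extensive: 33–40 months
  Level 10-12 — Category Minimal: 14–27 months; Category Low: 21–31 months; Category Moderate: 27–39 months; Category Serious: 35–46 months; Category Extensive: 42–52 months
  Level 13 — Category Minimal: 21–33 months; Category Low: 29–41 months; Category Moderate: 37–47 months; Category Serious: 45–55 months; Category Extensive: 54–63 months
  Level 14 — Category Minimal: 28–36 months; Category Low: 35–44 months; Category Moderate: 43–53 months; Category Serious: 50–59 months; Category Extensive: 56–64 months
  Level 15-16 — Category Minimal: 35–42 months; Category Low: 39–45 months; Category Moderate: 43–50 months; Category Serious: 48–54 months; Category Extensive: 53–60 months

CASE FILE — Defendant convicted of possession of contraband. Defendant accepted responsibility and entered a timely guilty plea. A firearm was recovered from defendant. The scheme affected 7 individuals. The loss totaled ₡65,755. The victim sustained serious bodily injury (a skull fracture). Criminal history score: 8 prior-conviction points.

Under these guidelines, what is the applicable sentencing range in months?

Base offense level for possession of contraband: 5.
R1 applies: 5 + 2 = 7.
R2 does not apply.
R3 applies (level before this adjustment is 7 ≥ 6, so +6): 7 + 6 = 13.
R4 applies: 13 − 3 = 10.
R5 does not apply.
R6 applies: 10 + 5 = 15.
R7 does not apply.
R8 applies: 15 + 2 = 17.
Level 17 exceeds the maximum of 16; capped at 16.
Final offense level: 16.
Criminal history: 8 prior points → Category Low (5-10).
Level 16 falls in the 15-16 band.
Grid: Level 15-16 × Category Low = 39-45 months.

39-45 months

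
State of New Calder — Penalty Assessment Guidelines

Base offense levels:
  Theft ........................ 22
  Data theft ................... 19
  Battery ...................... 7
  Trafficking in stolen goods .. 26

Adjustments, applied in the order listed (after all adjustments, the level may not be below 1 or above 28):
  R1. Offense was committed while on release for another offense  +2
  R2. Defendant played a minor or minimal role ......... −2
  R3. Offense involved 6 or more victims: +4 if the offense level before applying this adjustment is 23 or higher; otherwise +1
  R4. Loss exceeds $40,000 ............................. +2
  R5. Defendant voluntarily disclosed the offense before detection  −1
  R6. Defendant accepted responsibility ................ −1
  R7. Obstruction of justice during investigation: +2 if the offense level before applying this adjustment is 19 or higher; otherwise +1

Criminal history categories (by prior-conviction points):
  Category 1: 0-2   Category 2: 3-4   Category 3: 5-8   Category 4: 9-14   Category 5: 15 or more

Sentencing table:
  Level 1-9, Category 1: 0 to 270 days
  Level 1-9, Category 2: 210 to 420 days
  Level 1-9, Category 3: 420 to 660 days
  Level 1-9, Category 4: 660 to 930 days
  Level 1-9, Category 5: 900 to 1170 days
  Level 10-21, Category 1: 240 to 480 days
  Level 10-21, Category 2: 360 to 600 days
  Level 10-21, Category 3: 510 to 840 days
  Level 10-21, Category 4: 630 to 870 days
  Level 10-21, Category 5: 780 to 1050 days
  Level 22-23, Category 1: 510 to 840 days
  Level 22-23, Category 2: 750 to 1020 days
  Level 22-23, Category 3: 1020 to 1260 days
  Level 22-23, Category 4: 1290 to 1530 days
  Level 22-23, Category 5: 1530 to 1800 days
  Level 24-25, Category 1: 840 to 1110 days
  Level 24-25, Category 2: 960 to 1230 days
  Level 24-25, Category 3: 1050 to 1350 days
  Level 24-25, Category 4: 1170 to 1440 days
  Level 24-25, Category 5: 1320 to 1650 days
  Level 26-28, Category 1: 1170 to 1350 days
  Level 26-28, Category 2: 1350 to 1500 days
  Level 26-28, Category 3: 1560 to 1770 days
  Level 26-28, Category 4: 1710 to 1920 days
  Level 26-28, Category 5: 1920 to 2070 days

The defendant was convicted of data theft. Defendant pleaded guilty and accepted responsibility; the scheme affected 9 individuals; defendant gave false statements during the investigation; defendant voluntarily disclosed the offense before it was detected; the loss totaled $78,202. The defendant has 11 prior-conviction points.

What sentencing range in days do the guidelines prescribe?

1290-1530 days

Base offense level for data theft: 19.
R2 does not apply.
R3 applies (level before this adjustment is 19 < 23, so +1): 19 + 1 = 20.
R4 applies: 20 + 2 = 22.
R5 applies: 22 − 1 = 21.
R6 applies: 21 − 1 = 20.
R7 applies (level before this adjustment is 20 ≥ 19, so +2): 20 + 2 = 22.
Final offense level: 22.
Criminal history: 11 prior points → Category 4 (9-14).
Level 22 falls in the 22-23 band.
Grid: Level 22-23 × Category 4 = 1290-1530 days.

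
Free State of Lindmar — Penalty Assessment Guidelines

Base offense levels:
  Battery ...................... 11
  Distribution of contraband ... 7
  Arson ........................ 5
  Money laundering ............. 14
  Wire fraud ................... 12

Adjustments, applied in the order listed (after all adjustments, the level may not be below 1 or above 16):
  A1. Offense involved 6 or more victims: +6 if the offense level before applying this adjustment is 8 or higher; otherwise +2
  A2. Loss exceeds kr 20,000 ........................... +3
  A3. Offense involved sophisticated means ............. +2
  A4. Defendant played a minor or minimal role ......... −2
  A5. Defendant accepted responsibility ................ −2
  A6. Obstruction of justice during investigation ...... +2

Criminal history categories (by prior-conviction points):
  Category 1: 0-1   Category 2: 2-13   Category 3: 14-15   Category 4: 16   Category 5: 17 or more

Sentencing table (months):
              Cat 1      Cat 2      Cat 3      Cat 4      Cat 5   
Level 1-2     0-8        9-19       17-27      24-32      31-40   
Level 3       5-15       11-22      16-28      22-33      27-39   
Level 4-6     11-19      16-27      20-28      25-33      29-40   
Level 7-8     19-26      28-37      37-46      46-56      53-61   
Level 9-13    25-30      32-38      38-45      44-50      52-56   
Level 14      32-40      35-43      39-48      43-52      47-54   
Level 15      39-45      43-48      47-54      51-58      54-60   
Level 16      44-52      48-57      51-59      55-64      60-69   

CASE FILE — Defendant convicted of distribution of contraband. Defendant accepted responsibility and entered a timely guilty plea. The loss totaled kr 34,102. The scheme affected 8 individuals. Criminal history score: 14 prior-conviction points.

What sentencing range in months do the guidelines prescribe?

38-45 months

Base offense level for distribution of contraband: 7.
A1 applies (level before this adjustment is 7 < 8, so +2): 7 + 2 = 9.
A2 applies: 9 + 3 = 12.
A3 does not apply.
A5 applies: 12 − 2 = 10.
A6 does not apply.
Final offense level: 10.
Criminal history: 14 prior points → Category 3 (14-15).
Level 10 falls in the 9-13 band.
Grid: Level 9-13 × Category 3 = 38-45 months.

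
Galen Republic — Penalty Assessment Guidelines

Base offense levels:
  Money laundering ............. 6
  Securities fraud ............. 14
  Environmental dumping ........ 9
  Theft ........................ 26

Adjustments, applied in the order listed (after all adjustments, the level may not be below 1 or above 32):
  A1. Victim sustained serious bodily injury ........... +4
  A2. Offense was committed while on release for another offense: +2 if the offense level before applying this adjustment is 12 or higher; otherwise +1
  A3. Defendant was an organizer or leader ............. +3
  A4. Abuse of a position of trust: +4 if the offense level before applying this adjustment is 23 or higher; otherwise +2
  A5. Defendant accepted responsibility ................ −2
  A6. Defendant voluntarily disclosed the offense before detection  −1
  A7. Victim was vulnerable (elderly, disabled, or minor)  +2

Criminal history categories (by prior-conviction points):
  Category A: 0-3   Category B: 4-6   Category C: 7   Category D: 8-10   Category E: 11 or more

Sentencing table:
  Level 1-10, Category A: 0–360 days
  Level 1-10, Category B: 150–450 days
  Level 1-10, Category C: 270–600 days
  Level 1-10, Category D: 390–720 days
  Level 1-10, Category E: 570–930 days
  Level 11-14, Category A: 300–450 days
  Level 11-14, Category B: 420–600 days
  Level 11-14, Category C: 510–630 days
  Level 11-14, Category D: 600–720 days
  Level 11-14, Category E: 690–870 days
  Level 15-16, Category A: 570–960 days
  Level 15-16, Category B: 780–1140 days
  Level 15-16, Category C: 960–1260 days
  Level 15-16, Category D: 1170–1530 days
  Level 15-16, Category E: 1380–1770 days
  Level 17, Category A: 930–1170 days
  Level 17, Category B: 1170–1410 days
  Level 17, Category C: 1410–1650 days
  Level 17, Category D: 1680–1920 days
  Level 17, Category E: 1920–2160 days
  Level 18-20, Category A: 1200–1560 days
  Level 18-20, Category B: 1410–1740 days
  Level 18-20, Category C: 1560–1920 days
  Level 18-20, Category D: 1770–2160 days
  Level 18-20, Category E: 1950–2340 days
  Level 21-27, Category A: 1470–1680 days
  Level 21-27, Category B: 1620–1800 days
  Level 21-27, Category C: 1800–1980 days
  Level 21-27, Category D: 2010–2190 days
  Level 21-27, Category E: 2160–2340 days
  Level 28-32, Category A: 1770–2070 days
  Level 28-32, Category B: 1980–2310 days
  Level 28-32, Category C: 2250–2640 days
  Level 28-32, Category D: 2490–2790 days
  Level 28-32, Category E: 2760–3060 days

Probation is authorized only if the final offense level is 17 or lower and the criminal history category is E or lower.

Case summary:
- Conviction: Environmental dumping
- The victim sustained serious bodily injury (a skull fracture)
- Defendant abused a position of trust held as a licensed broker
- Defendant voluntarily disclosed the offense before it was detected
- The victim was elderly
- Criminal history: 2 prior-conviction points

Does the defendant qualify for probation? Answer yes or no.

Base offense level for environmental dumping: 9.
A1 applies: 9 + 4 = 13.
A2 does not apply.
A3 does not apply.
A4 applies (level before this adjustment is 13 < 23, so +2): 13 + 2 = 15.
A6 applies: 15 − 1 = 14.
A7 applies: 14 + 2 = 16.
Final offense level: 16.
Criminal history: 2 prior points → Category A (0-3).
Level 16 falls in the 15-16 band.
Grid: Level 15-16 × Category A = 570-960 days.
Probation check: level 16 ≤ 17 and category A ≤ E → eligible.

Yes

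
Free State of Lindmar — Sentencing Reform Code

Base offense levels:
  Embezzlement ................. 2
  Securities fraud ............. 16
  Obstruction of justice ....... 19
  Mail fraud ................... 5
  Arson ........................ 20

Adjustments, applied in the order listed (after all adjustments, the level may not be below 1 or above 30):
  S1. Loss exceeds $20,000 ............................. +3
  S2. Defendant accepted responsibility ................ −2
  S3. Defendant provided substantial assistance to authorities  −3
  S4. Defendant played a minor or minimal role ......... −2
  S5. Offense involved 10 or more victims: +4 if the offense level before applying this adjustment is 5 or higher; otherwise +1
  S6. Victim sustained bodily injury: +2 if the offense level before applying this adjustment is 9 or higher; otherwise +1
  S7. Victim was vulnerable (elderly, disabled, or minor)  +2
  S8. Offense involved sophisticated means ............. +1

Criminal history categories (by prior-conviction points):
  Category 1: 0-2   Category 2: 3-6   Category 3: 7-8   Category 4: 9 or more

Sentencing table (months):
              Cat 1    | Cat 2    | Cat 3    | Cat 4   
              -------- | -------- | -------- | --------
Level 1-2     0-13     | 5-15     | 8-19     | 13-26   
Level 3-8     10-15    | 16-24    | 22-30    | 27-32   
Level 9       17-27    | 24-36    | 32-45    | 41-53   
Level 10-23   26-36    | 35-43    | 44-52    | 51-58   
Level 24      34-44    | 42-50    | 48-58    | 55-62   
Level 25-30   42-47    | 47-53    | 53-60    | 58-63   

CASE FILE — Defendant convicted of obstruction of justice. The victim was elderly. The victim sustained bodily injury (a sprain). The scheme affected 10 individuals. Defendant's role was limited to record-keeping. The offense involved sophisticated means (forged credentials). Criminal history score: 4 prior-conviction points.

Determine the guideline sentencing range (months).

47-53 months

Base offense level for obstruction of justice: 19.
S1 does not apply.
S2 does not apply.
S4 applies: 19 − 2 = 17.
S5 applies (level before this adjustment is 17 ≥ 5, so +4): 17 + 4 = 21.
S6 applies (level before this adjustment is 21 ≥ 9, so +2): 21 + 2 = 23.
S7 applies: 23 + 2 = 25.
S8 applies: 25 + 1 = 26.
Final offense level: 26.
Criminal history: 4 prior points → Category 2 (3-6).
Level 26 falls in the 25-30 band.
Grid: Level 25-30 × Category 2 = 47-53 months.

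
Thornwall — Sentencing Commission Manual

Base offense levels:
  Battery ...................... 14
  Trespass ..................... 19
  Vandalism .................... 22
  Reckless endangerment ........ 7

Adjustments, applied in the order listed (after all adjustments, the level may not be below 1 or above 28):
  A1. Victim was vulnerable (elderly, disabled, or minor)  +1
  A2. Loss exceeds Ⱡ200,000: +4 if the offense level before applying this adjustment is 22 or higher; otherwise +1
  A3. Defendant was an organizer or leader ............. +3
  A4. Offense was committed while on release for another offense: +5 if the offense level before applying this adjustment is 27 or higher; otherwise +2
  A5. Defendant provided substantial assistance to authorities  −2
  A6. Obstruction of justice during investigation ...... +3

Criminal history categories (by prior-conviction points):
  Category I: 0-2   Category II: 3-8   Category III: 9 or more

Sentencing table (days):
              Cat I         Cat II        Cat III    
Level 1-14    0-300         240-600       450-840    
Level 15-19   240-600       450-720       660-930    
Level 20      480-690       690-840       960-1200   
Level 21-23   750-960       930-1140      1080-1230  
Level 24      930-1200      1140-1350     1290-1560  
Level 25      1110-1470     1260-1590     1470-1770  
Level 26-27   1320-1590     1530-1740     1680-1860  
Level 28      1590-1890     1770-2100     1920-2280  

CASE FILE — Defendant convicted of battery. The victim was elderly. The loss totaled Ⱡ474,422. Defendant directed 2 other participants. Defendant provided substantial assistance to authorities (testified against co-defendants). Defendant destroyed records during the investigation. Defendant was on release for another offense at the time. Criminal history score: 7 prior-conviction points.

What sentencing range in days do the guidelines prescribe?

930-1140 days

Base offense level for battery: 14.
A1 applies: 14 + 1 = 15.
A2 applies (level before this adjustment is 15 < 22, so +1): 15 + 1 = 16.
A3 applies: 16 + 3 = 19.
A4 applies (level before this adjustment is 19 < 27, so +2): 19 + 2 = 21.
A5 applies: 21 − 2 = 19.
A6 applies: 19 + 3 = 22.
Final offense level: 22.
Criminal history: 7 prior points → Category II (3-8).
Level 22 falls in the 21-23 band.
Grid: Level 21-23 × Category II = 930-1140 days.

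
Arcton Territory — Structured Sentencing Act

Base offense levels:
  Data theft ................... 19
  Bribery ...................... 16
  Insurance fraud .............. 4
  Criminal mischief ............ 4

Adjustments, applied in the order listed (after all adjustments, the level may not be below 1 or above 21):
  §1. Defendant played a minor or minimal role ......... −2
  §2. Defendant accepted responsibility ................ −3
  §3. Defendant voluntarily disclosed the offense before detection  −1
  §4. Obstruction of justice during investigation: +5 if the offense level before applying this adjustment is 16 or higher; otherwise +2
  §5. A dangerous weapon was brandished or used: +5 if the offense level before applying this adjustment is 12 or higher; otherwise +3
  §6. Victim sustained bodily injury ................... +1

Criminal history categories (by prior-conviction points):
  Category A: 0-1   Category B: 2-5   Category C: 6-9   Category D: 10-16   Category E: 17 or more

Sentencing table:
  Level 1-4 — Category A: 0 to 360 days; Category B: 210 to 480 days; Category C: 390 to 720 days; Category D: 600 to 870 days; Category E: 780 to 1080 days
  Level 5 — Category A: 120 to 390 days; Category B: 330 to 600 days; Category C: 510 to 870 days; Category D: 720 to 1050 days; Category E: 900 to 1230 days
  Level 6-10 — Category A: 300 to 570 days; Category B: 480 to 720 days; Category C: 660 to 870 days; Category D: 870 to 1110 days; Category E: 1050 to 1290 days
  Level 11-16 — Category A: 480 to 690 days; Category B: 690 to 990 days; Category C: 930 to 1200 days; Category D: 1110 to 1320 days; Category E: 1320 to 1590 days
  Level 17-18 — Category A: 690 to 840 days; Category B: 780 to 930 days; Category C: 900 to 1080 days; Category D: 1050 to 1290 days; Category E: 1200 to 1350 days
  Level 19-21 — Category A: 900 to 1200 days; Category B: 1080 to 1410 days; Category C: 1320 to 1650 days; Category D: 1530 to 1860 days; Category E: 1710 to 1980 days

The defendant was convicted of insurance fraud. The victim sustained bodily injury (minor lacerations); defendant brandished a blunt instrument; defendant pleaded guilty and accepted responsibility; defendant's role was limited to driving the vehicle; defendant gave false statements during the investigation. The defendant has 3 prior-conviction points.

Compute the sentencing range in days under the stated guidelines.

330-600 days

Base offense level for insurance fraud: 4.
§1 applies: 4 − 2 = 2.
§2 applies: 2 − 3 = -1.
§4 applies (level before this adjustment is -1 < 16, so +2): -1 + 2 = 1.
§5 applies (level before this adjustment is 1 < 12, so +3): 1 + 3 = 4.
§6 applies: 4 + 1 = 5.
Final offense level: 5.
Criminal history: 3 prior points → Category B (2-5).
Level 5 falls in the 5 band.
Grid: Level 5 × Category B = 330-600 days.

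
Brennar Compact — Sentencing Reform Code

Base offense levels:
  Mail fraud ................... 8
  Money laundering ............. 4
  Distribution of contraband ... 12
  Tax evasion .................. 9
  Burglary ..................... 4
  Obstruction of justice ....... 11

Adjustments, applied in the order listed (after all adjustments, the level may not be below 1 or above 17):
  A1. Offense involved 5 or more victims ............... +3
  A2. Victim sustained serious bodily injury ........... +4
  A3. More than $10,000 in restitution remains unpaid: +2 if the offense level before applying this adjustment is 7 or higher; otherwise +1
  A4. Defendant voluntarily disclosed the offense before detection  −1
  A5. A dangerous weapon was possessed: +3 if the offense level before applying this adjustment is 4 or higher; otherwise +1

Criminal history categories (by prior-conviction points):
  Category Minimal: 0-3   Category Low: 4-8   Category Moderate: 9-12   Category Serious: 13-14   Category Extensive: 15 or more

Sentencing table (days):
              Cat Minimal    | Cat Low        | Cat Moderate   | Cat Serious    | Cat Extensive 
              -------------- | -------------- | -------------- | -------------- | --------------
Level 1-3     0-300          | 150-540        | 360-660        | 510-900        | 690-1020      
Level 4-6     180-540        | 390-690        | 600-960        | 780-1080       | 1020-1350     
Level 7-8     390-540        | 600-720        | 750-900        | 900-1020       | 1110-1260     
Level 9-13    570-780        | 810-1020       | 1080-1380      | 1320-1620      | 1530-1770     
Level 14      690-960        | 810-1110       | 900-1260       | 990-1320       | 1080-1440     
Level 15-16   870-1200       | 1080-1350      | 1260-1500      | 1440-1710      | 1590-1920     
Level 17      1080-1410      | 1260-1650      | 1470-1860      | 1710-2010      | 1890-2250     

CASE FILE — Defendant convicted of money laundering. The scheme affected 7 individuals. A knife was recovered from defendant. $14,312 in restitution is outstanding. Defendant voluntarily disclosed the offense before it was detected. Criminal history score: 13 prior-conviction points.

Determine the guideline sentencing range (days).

Base offense level for money laundering: 4.
A1 applies: 4 + 3 = 7.
A2 does not apply.
A3 applies (level before this adjustment is 7 ≥ 7, so +2): 7 + 2 = 9.
A4 applies: 9 − 1 = 8.
A5 applies (level before this adjustment is 8 ≥ 4, so +3): 8 + 3 = 11.
Final offense level: 11.
Criminal history: 13 prior points → Category Serious (13-14).
Level 11 falls in the 9-13 band.
Grid: Level 9-13 × Category Serious = 1320-1620 days.

1320-1620 days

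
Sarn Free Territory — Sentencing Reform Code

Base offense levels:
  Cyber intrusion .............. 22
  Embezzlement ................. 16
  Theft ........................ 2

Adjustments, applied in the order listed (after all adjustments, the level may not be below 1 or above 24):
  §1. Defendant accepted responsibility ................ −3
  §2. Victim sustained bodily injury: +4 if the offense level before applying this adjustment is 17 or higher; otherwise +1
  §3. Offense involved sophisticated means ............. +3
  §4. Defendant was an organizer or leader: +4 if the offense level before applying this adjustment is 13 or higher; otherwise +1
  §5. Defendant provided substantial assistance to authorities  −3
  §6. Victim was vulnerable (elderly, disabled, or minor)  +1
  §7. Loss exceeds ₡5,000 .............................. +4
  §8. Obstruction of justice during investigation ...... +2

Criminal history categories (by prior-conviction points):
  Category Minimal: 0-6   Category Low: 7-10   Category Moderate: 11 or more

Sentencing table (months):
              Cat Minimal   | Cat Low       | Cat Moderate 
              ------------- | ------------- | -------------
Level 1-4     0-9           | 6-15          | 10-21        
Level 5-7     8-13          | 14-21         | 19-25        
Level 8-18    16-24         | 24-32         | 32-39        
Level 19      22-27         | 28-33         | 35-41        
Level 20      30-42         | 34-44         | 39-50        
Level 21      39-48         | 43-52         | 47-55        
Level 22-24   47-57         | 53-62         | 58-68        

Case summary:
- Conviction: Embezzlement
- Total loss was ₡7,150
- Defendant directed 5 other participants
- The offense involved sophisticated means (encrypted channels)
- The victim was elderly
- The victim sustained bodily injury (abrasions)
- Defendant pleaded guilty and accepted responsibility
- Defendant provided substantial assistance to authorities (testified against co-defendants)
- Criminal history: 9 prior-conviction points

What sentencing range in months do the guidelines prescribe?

53-62 months

Base offense level for embezzlement: 16.
§1 applies: 16 − 3 = 13.
§2 applies (level before this adjustment is 13 < 17, so +1): 13 + 1 = 14.
§3 applies: 14 + 3 = 17.
§4 applies (level before this adjustment is 17 ≥ 13, so +4): 17 + 4 = 21.
§5 applies: 21 − 3 = 18.
§6 applies: 18 + 1 = 19.
§7 applies: 19 + 4 = 23.
§8 does not apply.
Final offense level: 23.
Criminal history: 9 prior points → Category Low (7-10).
Level 23 falls in the 22-24 band.
Grid: Level 22-24 × Category Low = 53-62 months.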